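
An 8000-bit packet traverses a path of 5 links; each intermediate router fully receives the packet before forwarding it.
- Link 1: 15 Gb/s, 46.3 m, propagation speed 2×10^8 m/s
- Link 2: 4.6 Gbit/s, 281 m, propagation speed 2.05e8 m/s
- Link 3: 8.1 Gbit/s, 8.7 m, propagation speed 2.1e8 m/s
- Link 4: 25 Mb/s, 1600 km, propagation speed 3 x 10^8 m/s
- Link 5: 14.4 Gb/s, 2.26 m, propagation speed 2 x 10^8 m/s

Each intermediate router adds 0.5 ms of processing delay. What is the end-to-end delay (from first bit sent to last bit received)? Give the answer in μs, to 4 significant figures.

Transmission delays (L/R per hop): 0.533333, 1.73913, 0.987654, 320, 0.555556 μs; sum = 323.816 μs.
Propagation delays (d/s per hop): 0.2315, 1.37073, 0.0414286, 5333.33, 0.0113 μs; sum = 5334.99 μs.
Processing at 4 router(s): 4 × 0.5 ms = 2000 μs.
End-to-end = 7659 μs.

7659 μs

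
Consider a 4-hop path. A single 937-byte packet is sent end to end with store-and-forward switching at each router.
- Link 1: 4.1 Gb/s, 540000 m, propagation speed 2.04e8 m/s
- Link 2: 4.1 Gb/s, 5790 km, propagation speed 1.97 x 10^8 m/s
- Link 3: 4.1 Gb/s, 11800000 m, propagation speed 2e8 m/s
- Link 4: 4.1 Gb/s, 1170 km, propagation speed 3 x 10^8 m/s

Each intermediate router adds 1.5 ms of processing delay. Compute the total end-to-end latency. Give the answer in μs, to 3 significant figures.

L = 937 × 8 = 7496 bits.
Transmission delay per hop = L/R = 7496/4.1e+09 = 1.82829 μs; 4 hops → 7.31317 μs.
Propagation delays (d/s per hop): 2647.06, 29390.9, 59000, 3900 μs; sum = 94937.9 μs.
Processing at 3 router(s): 3 × 1.5 ms = 4500 μs.
End-to-end = 99400 μs.

99400 μs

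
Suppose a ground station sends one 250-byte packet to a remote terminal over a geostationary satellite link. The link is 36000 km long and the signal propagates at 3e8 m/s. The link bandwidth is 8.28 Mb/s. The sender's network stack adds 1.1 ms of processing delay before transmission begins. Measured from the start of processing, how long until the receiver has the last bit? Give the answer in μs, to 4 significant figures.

L = 250 × 8 = 2000 bits.
Transmission delay = L/R = 2000 / 8.28e+06 = 241.546 μs.
Propagation delay = d/s = 36000000 m / 300000000 m/s = 120000 μs.
Plus processing delay 1.1 ms = 1100 μs.
Total = 121300 μs.

121300 μs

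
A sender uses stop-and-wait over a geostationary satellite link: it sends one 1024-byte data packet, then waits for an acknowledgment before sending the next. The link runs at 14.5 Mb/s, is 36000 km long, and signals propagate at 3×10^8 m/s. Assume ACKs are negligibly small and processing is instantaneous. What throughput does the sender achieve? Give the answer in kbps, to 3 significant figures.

t_tx = L/R = 8192/14500000 = 0.000564966 s.
t_prop = 36000000/300000000 = 0.12 s; RTT = 0.24 s.
Cycle = t_tx + RTT = 0.240565 s.
Throughput = L / cycle = 8192 / 0.240565 = 34.1 kbps.

34.1 kbps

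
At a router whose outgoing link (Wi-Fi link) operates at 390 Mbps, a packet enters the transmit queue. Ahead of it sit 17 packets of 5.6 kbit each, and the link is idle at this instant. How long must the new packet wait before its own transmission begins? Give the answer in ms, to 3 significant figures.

Each queued packet: L/R = 5600/390000000 = 0.014359 ms.
17 queued → 0.244103 ms.
Queuing delay = 0.244 ms.

0.244 ms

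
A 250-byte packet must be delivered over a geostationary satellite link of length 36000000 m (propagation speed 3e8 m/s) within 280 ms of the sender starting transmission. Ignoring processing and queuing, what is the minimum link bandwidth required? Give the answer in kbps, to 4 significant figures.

12.50 kbps

L = 2000 bits.
Propagation delay = 36000000 / 300000000 = 120 ms.
Transmission budget = 280 − 120 = 160 ms.
R ≥ L / t_tx = 2000 bits / 0.16 s = 12.50 kbps.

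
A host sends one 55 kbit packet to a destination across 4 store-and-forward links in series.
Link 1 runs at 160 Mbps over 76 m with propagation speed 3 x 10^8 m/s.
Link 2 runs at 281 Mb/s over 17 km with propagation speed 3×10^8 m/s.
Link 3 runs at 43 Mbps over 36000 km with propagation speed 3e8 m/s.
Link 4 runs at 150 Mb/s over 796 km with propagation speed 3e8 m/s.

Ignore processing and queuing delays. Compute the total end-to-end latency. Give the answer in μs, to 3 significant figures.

125000 μs

L = 55000 bits.
Transmission delays (L/R per hop): 343.75, 195.73, 1279.07, 366.667 μs; sum = 2185.22 μs.
Propagation delays (d/s per hop): 0.253333, 56.6667, 120000, 2653.33 μs; sum = 122710 μs.
End-to-end = 125000 μs.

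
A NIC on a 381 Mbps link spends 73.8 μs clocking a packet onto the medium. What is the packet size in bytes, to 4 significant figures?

L = R × t_tx = 381000000 b/s × 7.38e-05 s = 28117.8 bits.
In bytes: 28117.8 / 8 = 3515 bytes.

3515 bytes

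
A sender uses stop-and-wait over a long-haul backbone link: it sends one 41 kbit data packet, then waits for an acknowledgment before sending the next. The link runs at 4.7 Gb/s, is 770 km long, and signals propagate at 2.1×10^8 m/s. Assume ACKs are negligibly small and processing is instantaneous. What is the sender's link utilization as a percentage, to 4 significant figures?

t_tx = L/R = 41000/4700000000 = 8.7234e-06 s.
t_prop = 770000/210000000 = 0.00366667 s; RTT = 0.00733333 s.
Cycle = t_tx + RTT = 0.00734206 s.
Utilization = t_tx / cycle = 8.7234e-06/0.00734206 = 0.1188 %.

0.1188 %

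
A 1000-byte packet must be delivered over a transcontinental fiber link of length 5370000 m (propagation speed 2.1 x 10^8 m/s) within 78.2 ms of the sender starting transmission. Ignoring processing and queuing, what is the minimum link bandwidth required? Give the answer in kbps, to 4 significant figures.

152.0 kbps

L = 8000 bits.
Propagation delay = 5370000 / 210000000 = 25.5714 ms.
Transmission budget = 78.2 − 25.5714 = 52.6286 ms.
R ≥ L / t_tx = 8000 bits / 0.0526286 s = 152.0 kbps.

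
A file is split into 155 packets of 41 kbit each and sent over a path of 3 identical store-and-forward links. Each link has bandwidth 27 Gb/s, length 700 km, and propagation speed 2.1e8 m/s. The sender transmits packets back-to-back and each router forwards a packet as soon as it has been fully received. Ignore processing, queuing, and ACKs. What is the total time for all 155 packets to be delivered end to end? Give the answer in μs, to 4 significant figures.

Per-hop transmission t_tx = L/R = 41000/27000000000 = 1.51852 μs.
Per-hop propagation t_prop = 700000/210000000 = 3333.33 μs.
Pipeline fill: first packet needs 3·t_tx to clear all hops; remaining 154 packets each add one t_tx.
Total = (3+155-1)·t_tx + 3·t_prop = 157·1.51852 + 3·3333.33 = 10240 μs.

10240 μs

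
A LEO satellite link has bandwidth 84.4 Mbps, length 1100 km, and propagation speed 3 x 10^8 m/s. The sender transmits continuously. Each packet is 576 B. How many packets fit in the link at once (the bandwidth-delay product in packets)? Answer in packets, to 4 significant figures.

Propagation delay = 1100000 / 300000000 = 0.00366667 s.
BDP = R × t_prop = 84400000 × 0.00366667 = 309467 bits.
In packets of 4608 bits: 67.16 packets.

67.16 packets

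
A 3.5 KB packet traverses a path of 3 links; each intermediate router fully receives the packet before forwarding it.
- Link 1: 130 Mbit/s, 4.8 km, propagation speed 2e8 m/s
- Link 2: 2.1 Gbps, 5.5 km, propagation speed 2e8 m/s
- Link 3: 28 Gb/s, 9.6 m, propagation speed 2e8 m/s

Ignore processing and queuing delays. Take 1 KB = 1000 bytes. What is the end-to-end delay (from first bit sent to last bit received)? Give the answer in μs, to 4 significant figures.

281.3 μs

L = 28000 bits.
Transmission delays (L/R per hop): 215.385, 13.3333, 1 μs; sum = 229.718 μs.
Propagation delays (d/s per hop): 24, 27.5, 0.048 μs; sum = 51.548 μs.
End-to-end = 281.3 μs.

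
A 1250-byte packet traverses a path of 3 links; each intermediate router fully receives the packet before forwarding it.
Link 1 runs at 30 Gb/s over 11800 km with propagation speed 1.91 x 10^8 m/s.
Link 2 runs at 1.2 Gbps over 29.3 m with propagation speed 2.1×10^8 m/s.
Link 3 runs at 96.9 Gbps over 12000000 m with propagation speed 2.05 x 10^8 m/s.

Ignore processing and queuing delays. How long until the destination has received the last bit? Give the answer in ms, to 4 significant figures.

L = 1250 × 8 = 10000 bits.
Transmission delays (L/R per hop): 0.000333333, 0.00833333, 0.000103199 ms; sum = 0.00876987 ms.
Propagation delays (d/s per hop): 61.7801, 0.000139524, 58.5366 ms; sum = 120.317 ms.
End-to-end = 120.3 ms.

120.3 ms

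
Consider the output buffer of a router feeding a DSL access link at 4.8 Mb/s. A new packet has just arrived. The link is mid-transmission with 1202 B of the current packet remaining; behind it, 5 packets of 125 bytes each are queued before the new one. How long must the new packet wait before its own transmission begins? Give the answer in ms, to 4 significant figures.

Each queued packet: L/R = 1000/4800000 = 0.208333 ms.
5 queued → 1.04167 ms.
Plus remaining 9616 bits of current packet: 2.00333 ms.
Queuing delay = 3.045 ms.

3.045 ms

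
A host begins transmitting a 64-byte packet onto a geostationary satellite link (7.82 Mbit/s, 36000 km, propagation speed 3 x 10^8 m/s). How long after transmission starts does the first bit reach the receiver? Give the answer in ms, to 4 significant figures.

120.0 ms

First bit experiences only propagation delay: d/s = 36000000/300000000 = 120.0 ms.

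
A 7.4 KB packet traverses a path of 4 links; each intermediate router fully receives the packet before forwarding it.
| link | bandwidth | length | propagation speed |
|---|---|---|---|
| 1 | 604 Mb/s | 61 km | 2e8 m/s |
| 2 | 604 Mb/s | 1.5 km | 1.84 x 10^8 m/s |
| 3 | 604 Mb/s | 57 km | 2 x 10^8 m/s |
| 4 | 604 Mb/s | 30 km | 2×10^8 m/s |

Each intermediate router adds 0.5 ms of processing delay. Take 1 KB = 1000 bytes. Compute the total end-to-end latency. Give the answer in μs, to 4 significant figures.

L = 59200 bits.
Transmission delay per hop = L/R = 59200/604000000 = 98.0132 μs; 4 hops → 392.053 μs.
Propagation delays (d/s per hop): 305, 8.15217, 285, 150 μs; sum = 748.152 μs.
Processing at 3 router(s): 3 × 0.5 ms = 1500 μs.
End-to-end = 2640 μs.

2640 μs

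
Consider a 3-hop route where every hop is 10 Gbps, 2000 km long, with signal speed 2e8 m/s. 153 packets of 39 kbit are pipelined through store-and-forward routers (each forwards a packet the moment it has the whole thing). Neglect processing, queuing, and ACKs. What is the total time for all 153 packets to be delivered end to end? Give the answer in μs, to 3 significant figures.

30600 μs

Per-hop transmission t_tx = L/R = 39000/10000000000 = 3.9 μs.
Per-hop propagation t_prop = 2000000/200000000 = 10000 μs.
Pipeline fill: first packet needs 3·t_tx to clear all hops; remaining 152 packets each add one t_tx.
Total = (3+153-1)·t_tx + 3·t_prop = 155·3.9 + 3·10000 = 30600 μs.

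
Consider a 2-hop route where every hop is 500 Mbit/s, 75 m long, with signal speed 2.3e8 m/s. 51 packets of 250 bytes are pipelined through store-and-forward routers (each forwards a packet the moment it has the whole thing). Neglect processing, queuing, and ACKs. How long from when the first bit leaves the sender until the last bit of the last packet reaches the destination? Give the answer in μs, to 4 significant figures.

Per-hop transmission t_tx = L/R = 2000/500000000 = 4 μs.
Per-hop propagation t_prop = 75/2.3e+08 = 0.326087 μs.
Pipeline fill: first packet needs 2·t_tx to clear all hops; remaining 50 packets each add one t_tx.
Total = (2+51-1)·t_tx + 2·t_prop = 52·4 + 2·0.326087 = 208.7 μs.

208.7 μs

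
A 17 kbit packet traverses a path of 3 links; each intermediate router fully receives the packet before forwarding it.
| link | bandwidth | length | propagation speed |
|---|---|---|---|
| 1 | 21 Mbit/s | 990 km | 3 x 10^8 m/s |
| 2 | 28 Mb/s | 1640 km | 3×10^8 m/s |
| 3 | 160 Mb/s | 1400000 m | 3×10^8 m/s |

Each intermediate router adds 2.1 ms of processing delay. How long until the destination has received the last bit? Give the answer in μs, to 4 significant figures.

L = 17000 bits.
Transmission delays (L/R per hop): 809.524, 607.143, 106.25 μs; sum = 1522.92 μs.
Propagation delays (d/s per hop): 3300, 5466.67, 4666.67 μs; sum = 13433.3 μs.
Processing at 2 router(s): 2 × 2.1 ms = 4200 μs.
End-to-end = 19160 μs.

19160 μs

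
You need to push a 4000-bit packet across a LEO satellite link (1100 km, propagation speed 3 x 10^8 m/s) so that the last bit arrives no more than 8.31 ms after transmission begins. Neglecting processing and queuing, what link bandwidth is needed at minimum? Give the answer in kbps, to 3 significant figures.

861 kbps

Propagation delay = 1100000 / 300000000 = 3.66667 ms.
Transmission budget = 8.31 − 3.66667 = 4.64333 ms.
R ≥ L / t_tx = 4000 bits / 0.00464333 s = 861 kbps.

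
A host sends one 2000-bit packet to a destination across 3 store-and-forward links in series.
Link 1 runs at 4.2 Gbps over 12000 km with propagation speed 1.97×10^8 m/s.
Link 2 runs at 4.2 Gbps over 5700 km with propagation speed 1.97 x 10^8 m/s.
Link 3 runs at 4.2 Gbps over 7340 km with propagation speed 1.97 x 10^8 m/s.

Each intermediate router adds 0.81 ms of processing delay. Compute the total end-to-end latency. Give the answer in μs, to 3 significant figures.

129000 μs

Transmission delay per hop = L/R = 2000/4200000000 = 0.47619 μs; 3 hops → 1.42857 μs.
Propagation delays (d/s per hop): 60913.7, 28934, 37258.9 μs; sum = 127107 μs.
Processing at 2 router(s): 2 × 0.81 ms = 1620 μs.
End-to-end = 129000 μs.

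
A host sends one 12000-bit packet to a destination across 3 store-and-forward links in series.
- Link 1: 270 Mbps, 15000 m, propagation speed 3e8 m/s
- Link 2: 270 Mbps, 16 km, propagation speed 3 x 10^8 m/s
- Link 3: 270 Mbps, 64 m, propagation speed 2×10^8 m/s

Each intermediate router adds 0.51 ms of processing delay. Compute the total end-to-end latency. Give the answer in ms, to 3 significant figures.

Transmission delay per hop = L/R = 12000/270000000 = 0.0444444 ms; 3 hops → 0.133333 ms.
Propagation delays (d/s per hop): 0.05, 0.0533333, 0.00032 ms; sum = 0.103653 ms.
Processing at 2 router(s): 2 × 0.51 ms = 1.02 ms.
End-to-end = 1.26 ms.

1.26 ms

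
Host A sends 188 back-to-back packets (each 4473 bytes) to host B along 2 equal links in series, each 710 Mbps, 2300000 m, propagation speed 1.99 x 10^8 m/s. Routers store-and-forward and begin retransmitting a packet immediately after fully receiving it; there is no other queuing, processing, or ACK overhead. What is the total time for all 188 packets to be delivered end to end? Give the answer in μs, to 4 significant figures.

Per-hop transmission t_tx = L/R = 35784/710000000 = 50.4 μs.
Per-hop propagation t_prop = 2300000/199000000 = 11557.8 μs.
Pipeline fill: first packet needs 2·t_tx to clear all hops; remaining 187 packets each add one t_tx.
Total = (2+188-1)·t_tx + 2·t_prop = 189·50.4 + 2·11557.8 = 32640 μs.

32640 μs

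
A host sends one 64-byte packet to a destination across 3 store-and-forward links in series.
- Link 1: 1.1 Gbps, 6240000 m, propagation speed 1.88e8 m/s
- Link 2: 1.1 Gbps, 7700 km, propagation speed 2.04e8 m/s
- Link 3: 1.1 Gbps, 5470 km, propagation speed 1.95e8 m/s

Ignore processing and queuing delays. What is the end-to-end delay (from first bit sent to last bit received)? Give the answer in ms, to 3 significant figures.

L = 64 × 8 = 512 bits.
Transmission delay per hop = L/R = 512/1100000000 = 0.000465455 ms; 3 hops → 0.00139636 ms.
Propagation delays (d/s per hop): 33.1915, 37.7451, 28.0513 ms; sum = 98.9879 ms.
End-to-end = 99.0 ms.

99.0 ms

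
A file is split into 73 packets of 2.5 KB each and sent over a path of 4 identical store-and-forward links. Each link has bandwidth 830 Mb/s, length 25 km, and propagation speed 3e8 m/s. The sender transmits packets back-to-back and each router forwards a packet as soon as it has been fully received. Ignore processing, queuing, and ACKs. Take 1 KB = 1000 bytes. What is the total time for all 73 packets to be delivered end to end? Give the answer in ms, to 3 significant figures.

2.16 ms

Per-hop transmission t_tx = L/R = 20000/830000000 = 0.0240964 ms.
Per-hop propagation t_prop = 25000/300000000 = 0.0833333 ms.
Pipeline fill: first packet needs 4·t_tx to clear all hops; remaining 72 packets each add one t_tx.
Total = (4+73-1)·t_tx + 4·t_prop = 76·0.0240964 + 4·0.0833333 = 2.16 ms.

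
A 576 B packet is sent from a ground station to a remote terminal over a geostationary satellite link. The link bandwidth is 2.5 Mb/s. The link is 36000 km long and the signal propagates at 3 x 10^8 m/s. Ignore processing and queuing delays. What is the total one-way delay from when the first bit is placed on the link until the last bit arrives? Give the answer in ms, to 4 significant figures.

L = 576 × 8 = 4608 bits.
Transmission delay = L/R = 4608 / 2500000 = 1.8432 ms.
Propagation delay = d/s = 36000000 m / 300000000 m/s = 120 ms.
Total = 121.8 ms.

121.8 ms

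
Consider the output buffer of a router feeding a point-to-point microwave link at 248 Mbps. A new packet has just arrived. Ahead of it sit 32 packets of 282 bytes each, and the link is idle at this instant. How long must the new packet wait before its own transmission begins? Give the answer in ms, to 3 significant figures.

Each queued packet: L/R = 2256/248000000 = 0.00909677 ms.
32 queued → 0.291097 ms.
Queuing delay = 0.291 ms.

0.291 ms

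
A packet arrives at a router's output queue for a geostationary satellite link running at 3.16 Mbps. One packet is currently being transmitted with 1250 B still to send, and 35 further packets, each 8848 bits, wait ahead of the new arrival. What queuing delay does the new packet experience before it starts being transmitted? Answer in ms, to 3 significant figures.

Each queued packet: L/R = 8848/3160000 = 2.8 ms.
35 queued → 98 ms.
Plus remaining 10000 bits of current packet: 3.16456 ms.
Queuing delay = 101 ms.

101 ms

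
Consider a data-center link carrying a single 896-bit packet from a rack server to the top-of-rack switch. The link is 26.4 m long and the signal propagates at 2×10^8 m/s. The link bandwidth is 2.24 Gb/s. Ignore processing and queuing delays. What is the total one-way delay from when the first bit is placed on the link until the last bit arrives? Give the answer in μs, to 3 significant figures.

0.532 μs

Transmission delay = L/R = 896 / 2240000000 = 0.4 μs.
Propagation delay = d/s = 26.4 m / 200000000 m/s = 0.132 μs.
Total = 0.532 μs.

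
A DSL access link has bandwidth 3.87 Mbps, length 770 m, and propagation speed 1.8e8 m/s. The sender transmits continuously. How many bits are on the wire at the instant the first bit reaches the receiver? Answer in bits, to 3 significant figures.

16.6 bits

Propagation delay = 770 / 180000000 = 4.27778e-06 s.
BDP = R × t_prop = 3870000 × 4.27778e-06 = 16.555 bits.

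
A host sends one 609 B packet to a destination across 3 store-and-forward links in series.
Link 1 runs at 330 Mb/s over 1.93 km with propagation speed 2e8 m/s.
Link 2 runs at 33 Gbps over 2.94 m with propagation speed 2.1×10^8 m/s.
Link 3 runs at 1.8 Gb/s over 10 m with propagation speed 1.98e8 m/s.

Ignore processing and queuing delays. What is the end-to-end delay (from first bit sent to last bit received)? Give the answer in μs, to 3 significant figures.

L = 609 × 8 = 4872 bits.
Transmission delays (L/R per hop): 14.7636, 0.147636, 2.70667 μs; sum = 17.6179 μs.
Propagation delays (d/s per hop): 9.65, 0.014, 0.0505051 μs; sum = 9.71451 μs.
End-to-end = 27.3 μs.

27.3 μs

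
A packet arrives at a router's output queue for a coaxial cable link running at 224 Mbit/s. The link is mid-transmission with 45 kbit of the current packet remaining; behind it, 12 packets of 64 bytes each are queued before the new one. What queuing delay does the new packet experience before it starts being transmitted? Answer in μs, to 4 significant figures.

Each queued packet: L/R = 512/224000000 = 2.28571 μs.
12 queued → 27.4286 μs.
Plus remaining 45000 bits of current packet: 200.893 μs.
Queuing delay = 228.3 μs.

228.3 μs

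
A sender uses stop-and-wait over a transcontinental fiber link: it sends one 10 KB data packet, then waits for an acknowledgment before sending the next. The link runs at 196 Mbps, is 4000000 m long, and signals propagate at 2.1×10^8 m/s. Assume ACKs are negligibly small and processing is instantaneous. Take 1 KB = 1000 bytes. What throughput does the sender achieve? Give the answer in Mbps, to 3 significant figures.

t_tx = L/R = 80000/196000000 = 0.000408163 s.
t_prop = 4000000/210000000 = 0.0190476 s; RTT = 0.0380952 s.
Cycle = t_tx + RTT = 0.0385034 s.
Throughput = L / cycle = 80000 / 0.0385034 = 2.08 Mbps.

2.08 Mbps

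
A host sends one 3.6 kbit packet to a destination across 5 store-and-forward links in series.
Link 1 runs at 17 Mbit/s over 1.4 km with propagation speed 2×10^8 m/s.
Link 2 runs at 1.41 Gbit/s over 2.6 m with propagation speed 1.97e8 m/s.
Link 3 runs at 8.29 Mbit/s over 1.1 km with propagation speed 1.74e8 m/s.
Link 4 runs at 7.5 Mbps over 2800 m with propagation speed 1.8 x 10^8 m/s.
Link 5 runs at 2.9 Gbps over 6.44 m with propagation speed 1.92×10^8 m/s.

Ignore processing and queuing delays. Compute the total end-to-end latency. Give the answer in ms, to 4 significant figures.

1.159 ms

L = 3600 bits.
Transmission delays (L/R per hop): 0.211765, 0.00255319, 0.434258, 0.48, 0.00124138 ms; sum = 1.12982 ms.
Propagation delays (d/s per hop): 0.007, 1.3198e-05, 0.00632184, 0.0155556, 3.35417e-05 ms; sum = 0.0289241 ms.
End-to-end = 1.159 ms.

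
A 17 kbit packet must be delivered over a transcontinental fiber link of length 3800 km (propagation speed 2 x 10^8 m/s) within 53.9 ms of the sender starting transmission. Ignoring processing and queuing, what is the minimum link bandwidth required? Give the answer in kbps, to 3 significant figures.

487 kbps

Propagation delay = 3800000 / 200000000 = 19 ms.
Transmission budget = 53.9 − 19 = 34.9 ms.
R ≥ L / t_tx = 17000 bits / 0.0349 s = 487 kbps.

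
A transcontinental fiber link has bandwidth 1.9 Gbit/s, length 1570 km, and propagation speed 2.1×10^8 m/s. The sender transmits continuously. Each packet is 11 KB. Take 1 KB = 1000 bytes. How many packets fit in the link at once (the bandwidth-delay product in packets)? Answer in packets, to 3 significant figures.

161 packets

Propagation delay = 1570000 / 210000000 = 0.00747619 s.
BDP = R × t_prop = 1900000000 × 0.00747619 = 14204800 bits.
In packets of 88000 bits: 161 packets.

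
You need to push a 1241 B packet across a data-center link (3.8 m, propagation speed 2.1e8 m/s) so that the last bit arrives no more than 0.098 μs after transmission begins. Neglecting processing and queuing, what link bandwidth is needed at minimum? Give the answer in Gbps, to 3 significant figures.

124 Gbps

L = 9928 bits.
Propagation delay = 3.8 / 210000000 = 0.0180952 μs.
Transmission budget = 0.098 − 0.0180952 = 0.0799048 μs.
R ≥ L / t_tx = 9928 bits / 7.99048e-08 s = 124 Gbps.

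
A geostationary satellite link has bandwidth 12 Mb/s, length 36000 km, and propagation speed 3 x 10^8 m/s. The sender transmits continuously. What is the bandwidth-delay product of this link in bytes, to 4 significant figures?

180000 bytes

Propagation delay = 36000000 / 300000000 = 0.12 s.
BDP = R × t_prop = 12000000 × 0.12 = 1440000 bits.
In bytes: 1440000/8 = 180000 bytes.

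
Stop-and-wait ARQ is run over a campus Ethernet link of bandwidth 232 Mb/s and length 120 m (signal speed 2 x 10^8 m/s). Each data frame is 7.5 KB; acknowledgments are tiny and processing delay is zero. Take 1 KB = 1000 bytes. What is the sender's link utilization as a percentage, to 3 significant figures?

t_tx = L/R = 60000/232000000 = 0.000258621 s.
t_prop = 120/200000000 = 6e-07 s; RTT = 1.2e-06 s.
Cycle = t_tx + RTT = 0.000259821 s.
Utilization = t_tx / cycle = 0.000258621/0.000259821 = 99.5 %.

99.5 %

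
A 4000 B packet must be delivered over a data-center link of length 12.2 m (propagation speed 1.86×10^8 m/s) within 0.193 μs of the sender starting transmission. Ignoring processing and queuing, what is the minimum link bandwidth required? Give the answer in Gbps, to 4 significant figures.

251.2 Gbps

L = 32000 bits.
Propagation delay = 12.2 / 186000000 = 0.0655914 μs.
Transmission budget = 0.193 − 0.0655914 = 0.127409 μs.
R ≥ L / t_tx = 32000 bits / 1.27409e-07 s = 251.2 Gbps.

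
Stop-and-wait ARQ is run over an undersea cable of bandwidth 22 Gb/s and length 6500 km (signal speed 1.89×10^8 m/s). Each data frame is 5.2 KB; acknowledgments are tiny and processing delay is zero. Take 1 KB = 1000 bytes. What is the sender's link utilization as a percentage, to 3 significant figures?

0.00275 %

t_tx = L/R = 41600/22000000000 = 1.89091e-06 s.
t_prop = 6500000/189000000 = 0.0343915 s; RTT = 0.0687831 s.
Cycle = t_tx + RTT = 0.068785 s.
Utilization = t_tx / cycle = 1.89091e-06/0.068785 = 0.00275 %.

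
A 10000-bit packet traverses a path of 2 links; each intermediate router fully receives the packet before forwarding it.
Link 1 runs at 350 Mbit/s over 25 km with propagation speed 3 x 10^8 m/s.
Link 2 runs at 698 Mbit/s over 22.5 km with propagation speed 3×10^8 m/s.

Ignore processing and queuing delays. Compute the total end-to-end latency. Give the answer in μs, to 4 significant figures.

Transmission delays (L/R per hop): 28.5714, 14.3266 μs; sum = 42.8981 μs.
Propagation delays (d/s per hop): 83.3333, 75 μs; sum = 158.333 μs.
End-to-end = 201.2 μs.

201.2 μs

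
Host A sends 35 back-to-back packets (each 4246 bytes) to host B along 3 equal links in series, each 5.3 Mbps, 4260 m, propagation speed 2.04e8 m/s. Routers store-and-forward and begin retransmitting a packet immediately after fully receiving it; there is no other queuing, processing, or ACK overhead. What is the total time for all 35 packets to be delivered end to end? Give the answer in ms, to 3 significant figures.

Per-hop transmission t_tx = L/R = 33968/5300000 = 6.40906 ms.
Per-hop propagation t_prop = 4260/204000000 = 0.0208824 ms.
Pipeline fill: first packet needs 3·t_tx to clear all hops; remaining 34 packets each add one t_tx.
Total = (3+35-1)·t_tx + 3·t_prop = 37·6.40906 + 3·0.0208824 = 237 ms.

237 ms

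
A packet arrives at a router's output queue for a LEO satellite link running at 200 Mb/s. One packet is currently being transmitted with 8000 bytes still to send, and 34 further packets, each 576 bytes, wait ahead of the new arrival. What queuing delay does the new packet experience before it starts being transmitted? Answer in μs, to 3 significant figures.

Each queued packet: L/R = 4608/200000000 = 23.04 μs.
34 queued → 783.36 μs.
Plus remaining 64000 bits of current packet: 320 μs.
Queuing delay = 1100 μs.

1100 μs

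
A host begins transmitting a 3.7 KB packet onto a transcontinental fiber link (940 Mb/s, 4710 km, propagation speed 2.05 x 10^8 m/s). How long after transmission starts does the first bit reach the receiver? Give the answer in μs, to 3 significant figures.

23000 μs

First bit experiences only propagation delay: d/s = 4710000/2.05e+08 = 23000 μs.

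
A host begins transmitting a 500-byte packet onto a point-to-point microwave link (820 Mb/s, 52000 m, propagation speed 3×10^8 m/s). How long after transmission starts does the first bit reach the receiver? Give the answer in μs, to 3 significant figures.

First bit experiences only propagation delay: d/s = 52000/300000000 = 173 μs.

173 μs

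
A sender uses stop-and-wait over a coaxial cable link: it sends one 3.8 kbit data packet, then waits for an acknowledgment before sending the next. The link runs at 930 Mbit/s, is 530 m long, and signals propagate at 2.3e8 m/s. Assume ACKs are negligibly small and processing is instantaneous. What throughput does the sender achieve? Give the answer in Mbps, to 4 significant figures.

t_tx = L/R = 3800/930000000 = 4.08602e-06 s.
t_prop = 530/2.3e+08 = 2.30435e-06 s; RTT = 4.6087e-06 s.
Cycle = t_tx + RTT = 8.69472e-06 s.
Throughput = L / cycle = 3800 / 8.69472e-06 = 437.0 Mbps.

437.0 Mbps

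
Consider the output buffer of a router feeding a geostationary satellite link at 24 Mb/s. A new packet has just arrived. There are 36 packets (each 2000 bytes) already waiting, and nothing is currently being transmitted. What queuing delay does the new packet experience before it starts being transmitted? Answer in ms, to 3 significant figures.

Each queued packet: L/R = 16000/24000000 = 0.666667 ms.
36 queued → 24 ms.
Queuing delay = 24.0 ms.

24.0 ms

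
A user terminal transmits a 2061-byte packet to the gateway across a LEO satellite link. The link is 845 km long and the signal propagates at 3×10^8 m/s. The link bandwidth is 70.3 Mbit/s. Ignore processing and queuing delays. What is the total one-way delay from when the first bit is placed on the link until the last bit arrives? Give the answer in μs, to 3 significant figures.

L = 2061 × 8 = 16488 bits.
Transmission delay = L/R = 16488 / 70300000 = 234.538 μs.
Propagation delay = d/s = 845000 m / 300000000 m/s = 2816.67 μs.
Total = 3050 μs.

3050 μs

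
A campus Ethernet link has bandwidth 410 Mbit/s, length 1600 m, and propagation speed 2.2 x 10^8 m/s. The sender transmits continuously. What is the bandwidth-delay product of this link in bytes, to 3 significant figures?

373 bytes

Propagation delay = 1600 / 2.2e+08 = 7.27273e-06 s.
BDP = R × t_prop = 410000000 × 7.27273e-06 = 2981.82 bits.
In bytes: 2981.82/8 = 373 bytes.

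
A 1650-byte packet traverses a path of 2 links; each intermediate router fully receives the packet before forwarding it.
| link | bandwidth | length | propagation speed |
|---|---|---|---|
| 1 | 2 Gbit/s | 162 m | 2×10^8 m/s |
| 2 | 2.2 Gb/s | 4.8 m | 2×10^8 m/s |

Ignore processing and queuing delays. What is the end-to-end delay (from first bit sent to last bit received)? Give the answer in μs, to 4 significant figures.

L = 1650 × 8 = 13200 bits.
Transmission delays (L/R per hop): 6.6, 6 μs; sum = 12.6 μs.
Propagation delays (d/s per hop): 0.81, 0.024 μs; sum = 0.834 μs.
End-to-end = 13.43 μs.

13.43 μs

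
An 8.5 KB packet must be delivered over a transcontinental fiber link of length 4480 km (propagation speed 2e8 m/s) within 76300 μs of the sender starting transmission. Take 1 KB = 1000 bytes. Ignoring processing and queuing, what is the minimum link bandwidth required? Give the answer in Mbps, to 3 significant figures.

L = 68000 bits.
Propagation delay = 4480000 / 200000000 = 22400 μs.
Transmission budget = 76300 − 22400 = 53900 μs.
R ≥ L / t_tx = 68000 bits / 0.0539 s = 1.26 Mbps.

1.26 Mbps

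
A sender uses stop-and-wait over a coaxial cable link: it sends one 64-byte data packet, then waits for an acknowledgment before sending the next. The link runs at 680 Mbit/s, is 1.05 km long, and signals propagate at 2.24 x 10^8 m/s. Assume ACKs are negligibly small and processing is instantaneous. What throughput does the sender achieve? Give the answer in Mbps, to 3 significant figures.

50.6 Mbps

t_tx = L/R = 512/680000000 = 7.52941e-07 s.
t_prop = 1050/2.24e+08 = 4.6875e-06 s; RTT = 9.375e-06 s.
Cycle = t_tx + RTT = 1.01279e-05 s.
Throughput = L / cycle = 512 / 1.01279e-05 = 50.6 Mbps.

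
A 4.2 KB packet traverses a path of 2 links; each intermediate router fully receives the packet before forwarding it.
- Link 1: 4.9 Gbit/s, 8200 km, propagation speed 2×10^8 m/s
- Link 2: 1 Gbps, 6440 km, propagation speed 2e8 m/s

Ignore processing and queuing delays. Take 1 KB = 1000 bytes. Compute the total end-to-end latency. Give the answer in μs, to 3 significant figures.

73200 μs

L = 33600 bits.
Transmission delays (L/R per hop): 6.85714, 33.6 μs; sum = 40.4571 μs.
Propagation delays (d/s per hop): 41000, 32200 μs; sum = 73200 μs.
End-to-end = 73200 μs.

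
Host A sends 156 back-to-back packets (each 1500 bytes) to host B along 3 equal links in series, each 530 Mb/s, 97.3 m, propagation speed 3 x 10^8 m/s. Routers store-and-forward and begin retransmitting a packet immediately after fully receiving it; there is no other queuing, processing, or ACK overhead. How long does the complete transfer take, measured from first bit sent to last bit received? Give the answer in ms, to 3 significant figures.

3.58 ms

Per-hop transmission t_tx = L/R = 12000/530000000 = 0.0226415 ms.
Per-hop propagation t_prop = 97.3/300000000 = 0.000324333 ms.
Pipeline fill: first packet needs 3·t_tx to clear all hops; remaining 155 packets each add one t_tx.
Total = (3+156-1)·t_tx + 3·t_prop = 158·0.0226415 + 3·0.000324333 = 3.58 ms.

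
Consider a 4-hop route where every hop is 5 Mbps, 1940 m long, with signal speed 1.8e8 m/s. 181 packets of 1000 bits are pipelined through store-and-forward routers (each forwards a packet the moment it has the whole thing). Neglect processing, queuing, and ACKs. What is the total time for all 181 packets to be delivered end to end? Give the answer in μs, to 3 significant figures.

Per-hop transmission t_tx = L/R = 1000/5000000 = 200 μs.
Per-hop propagation t_prop = 1940/180000000 = 10.7778 μs.
Pipeline fill: first packet needs 4·t_tx to clear all hops; remaining 180 packets each add one t_tx.
Total = (4+181-1)·t_tx + 4·t_prop = 184·200 + 4·10.7778 = 36800 μs.

36800 μs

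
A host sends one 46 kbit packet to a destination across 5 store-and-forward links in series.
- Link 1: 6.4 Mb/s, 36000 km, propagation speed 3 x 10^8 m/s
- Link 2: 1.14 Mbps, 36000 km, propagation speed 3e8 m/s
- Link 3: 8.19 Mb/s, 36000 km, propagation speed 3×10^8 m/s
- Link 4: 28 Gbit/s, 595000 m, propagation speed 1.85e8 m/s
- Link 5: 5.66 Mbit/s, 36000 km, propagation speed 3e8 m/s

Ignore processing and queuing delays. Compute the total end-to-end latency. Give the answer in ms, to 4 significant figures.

544.5 ms

L = 46000 bits.
Transmission delays (L/R per hop): 7.1875, 40.3509, 5.61661, 0.00164286, 8.12721 ms; sum = 61.2838 ms.
Propagation delays (d/s per hop): 120, 120, 120, 3.21622, 120 ms; sum = 483.216 ms.
End-to-end = 544.5 ms.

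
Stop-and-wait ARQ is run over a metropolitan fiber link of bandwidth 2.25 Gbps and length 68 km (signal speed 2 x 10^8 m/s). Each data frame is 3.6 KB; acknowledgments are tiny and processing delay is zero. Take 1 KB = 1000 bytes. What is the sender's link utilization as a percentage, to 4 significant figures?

1.848 %

t_tx = L/R = 28800/2250000000 = 1.28e-05 s.
t_prop = 68000/200000000 = 0.00034 s; RTT = 0.00068 s.
Cycle = t_tx + RTT = 0.0006928 s.
Utilization = t_tx / cycle = 1.28e-05/0.0006928 = 1.848 %.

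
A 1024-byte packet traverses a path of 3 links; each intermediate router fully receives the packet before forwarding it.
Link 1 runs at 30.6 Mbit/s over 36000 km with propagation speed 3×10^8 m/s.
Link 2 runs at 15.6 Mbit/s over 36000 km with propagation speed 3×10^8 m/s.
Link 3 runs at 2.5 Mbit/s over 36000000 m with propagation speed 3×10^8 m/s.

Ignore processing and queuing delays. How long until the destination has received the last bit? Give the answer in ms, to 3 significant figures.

L = 1024 × 8 = 8192 bits.
Transmission delays (L/R per hop): 0.267712, 0.525128, 3.2768 ms; sum = 4.06964 ms.
Propagation delays (d/s per hop): 120, 120, 120 ms; sum = 360 ms.
End-to-end = 364 ms.

364 ms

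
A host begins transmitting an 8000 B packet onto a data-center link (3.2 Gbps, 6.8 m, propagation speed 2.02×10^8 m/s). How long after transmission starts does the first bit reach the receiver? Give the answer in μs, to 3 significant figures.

First bit experiences only propagation delay: d/s = 6.8/202000000 = 0.0337 μs.

0.0337 μs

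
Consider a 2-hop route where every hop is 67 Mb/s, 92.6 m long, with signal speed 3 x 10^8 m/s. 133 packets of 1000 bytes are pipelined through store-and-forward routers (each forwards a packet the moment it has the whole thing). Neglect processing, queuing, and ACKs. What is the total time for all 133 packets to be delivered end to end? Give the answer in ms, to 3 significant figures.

Per-hop transmission t_tx = L/R = 8000/67000000 = 0.119403 ms.
Per-hop propagation t_prop = 92.6/300000000 = 0.000308667 ms.
Pipeline fill: first packet needs 2·t_tx to clear all hops; remaining 132 packets each add one t_tx.
Total = (2+133-1)·t_tx + 2·t_prop = 134·0.119403 + 2·0.000308667 = 16.0 ms.

16.0 ms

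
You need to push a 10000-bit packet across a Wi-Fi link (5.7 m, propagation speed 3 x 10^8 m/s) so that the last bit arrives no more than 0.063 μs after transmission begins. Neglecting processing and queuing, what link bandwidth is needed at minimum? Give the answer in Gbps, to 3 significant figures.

Propagation delay = 5.7 / 300000000 = 0.019 μs.
Transmission budget = 0.063 − 0.019 = 0.044 μs.
R ≥ L / t_tx = 10000 bits / 4.4e-08 s = 227 Gbps.

227 Gbps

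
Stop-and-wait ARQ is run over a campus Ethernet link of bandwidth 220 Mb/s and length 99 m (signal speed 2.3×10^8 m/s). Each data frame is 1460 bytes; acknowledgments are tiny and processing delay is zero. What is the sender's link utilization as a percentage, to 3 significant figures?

t_tx = L/R = 11680/220000000 = 5.30909e-05 s.
t_prop = 99/2.3e+08 = 4.30435e-07 s; RTT = 8.6087e-07 s.
Cycle = t_tx + RTT = 5.39518e-05 s.
Utilization = t_tx / cycle = 5.30909e-05/5.39518e-05 = 98.4 %.

98.4 %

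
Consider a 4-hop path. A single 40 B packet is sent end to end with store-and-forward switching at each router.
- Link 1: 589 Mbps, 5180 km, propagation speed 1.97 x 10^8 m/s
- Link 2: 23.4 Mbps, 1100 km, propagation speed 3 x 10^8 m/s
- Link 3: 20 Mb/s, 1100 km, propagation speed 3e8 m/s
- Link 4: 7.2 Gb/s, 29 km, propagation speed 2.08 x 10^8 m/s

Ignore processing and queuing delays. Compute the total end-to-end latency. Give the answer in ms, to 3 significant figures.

33.8 ms

L = 40 × 8 = 320 bits.
Transmission delays (L/R per hop): 0.000543294, 0.0136752, 0.016, 4.44444e-05 ms; sum = 0.030263 ms.
Propagation delays (d/s per hop): 26.2944, 3.66667, 3.66667, 0.139423 ms; sum = 33.7672 ms.
End-to-end = 33.8 ms.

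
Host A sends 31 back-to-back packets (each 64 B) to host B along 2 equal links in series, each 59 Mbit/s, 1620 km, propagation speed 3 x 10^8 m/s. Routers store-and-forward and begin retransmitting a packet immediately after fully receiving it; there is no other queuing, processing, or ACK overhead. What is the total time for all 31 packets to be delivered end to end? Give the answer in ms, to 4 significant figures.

Per-hop transmission t_tx = L/R = 512/59000000 = 0.00867797 ms.
Per-hop propagation t_prop = 1620000/300000000 = 5.4 ms.
Pipeline fill: first packet needs 2·t_tx to clear all hops; remaining 30 packets each add one t_tx.
Total = (2+31-1)·t_tx + 2·t_prop = 32·0.00867797 + 2·5.4 = 11.08 ms.

11.08 ms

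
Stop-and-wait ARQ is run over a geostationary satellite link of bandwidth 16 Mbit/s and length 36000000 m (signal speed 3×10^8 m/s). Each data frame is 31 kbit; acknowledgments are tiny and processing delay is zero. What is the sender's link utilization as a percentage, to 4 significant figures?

0.8008 %

t_tx = L/R = 31000/16000000 = 0.0019375 s.
t_prop = 36000000/300000000 = 0.12 s; RTT = 0.24 s.
Cycle = t_tx + RTT = 0.241938 s.
Utilization = t_tx / cycle = 0.0019375/0.241938 = 0.8008 %.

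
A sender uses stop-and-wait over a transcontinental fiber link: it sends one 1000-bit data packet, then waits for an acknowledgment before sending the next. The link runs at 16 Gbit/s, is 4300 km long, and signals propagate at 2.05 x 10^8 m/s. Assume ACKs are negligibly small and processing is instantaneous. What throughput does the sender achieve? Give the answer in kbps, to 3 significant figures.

23.8 kbps

t_tx = L/R = 1000/16000000000 = 6.25e-08 s.
t_prop = 4300000/2.05e+08 = 0.0209756 s; RTT = 0.0419512 s.
Cycle = t_tx + RTT = 0.0419513 s.
Throughput = L / cycle = 1000 / 0.0419513 = 23.8 kbps.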